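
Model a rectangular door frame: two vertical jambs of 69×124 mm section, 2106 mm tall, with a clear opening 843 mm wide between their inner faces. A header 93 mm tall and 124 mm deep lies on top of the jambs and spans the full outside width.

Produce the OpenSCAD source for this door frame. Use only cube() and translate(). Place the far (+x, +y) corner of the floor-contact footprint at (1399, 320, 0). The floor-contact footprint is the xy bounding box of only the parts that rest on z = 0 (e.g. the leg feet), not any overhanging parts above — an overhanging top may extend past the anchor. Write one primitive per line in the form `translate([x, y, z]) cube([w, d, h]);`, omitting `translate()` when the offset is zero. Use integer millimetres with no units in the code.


translate([418, 196, 0]) cube([69, 124, 2106]);
translate([1330, 196, 0]) cube([69, 124, 2106]);
translate([418, 196, 2106]) cube([981, 124, 93]);


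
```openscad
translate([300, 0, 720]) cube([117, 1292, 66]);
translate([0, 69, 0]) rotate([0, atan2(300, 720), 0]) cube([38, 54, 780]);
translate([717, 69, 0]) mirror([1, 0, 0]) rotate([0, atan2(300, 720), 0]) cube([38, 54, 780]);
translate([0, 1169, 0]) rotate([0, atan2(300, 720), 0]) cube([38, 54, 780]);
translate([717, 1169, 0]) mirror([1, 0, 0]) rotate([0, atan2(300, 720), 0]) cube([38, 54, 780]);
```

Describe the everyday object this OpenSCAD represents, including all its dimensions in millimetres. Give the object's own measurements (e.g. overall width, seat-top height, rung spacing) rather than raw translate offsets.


A sawhorse. A 117×1292×66 mm beam (x, y, z) sits on two A-frame leg pairs. Each pair is two raked legs of 38×54 mm section (54 mm along y) splaying symmetrically in x. Each leg rises 720 mm vertically over 300 mm of horizontal reach and is 780 mm long along its own axis. Every leg's outer bottom edge rests on the floor and its outer top edge meets a bottom edge of the beam — the left legs (tilting toward +x) meet the beam's −x bottom edge, the right legs (their mirror images, tilting toward −x) meet its +x bottom edge — so the leg tops tuck under the beam, the beam's underside is 720 mm above the floor, and the feet are 717 mm apart outside-to-outside with the beam centred between them. The two leg pairs are set in 69 mm from either end of the beam.


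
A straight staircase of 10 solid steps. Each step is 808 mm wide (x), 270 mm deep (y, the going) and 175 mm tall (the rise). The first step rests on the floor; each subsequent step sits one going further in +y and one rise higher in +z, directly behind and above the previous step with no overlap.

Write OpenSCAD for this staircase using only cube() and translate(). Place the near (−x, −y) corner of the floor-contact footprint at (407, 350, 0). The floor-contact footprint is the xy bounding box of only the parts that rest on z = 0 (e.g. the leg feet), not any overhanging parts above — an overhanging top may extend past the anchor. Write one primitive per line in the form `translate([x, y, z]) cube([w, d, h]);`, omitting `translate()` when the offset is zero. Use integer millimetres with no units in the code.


translate([407, 350, 0]) cube([808, 270, 175]);
translate([407, 620, 175]) cube([808, 270, 175]);
translate([407, 890, 350]) cube([808, 270, 175]);
translate([407, 1160, 525]) cube([808, 270, 175]);
translate([407, 1430, 700]) cube([808, 270, 175]);
translate([407, 1700, 875]) cube([808, 270, 175]);
translate([407, 1970, 1050]) cube([808, 270, 175]);
translate([407, 2240, 1225]) cube([808, 270, 175]);
translate([407, 2510, 1400]) cube([808, 270, 175]);
translate([407, 2780, 1575]) cube([808, 270, 175]);


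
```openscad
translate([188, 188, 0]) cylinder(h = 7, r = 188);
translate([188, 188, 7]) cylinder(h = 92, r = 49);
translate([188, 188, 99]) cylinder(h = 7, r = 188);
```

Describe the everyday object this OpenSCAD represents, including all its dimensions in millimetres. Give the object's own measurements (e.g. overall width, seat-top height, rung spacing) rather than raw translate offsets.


A spool: two coaxial disc flanges of radius 188 mm and thickness 7 mm, joined by a core cylinder of radius 49 mm and height 92 mm. The lower flange rests on z = 0 and the three cylinders share a vertical axis.


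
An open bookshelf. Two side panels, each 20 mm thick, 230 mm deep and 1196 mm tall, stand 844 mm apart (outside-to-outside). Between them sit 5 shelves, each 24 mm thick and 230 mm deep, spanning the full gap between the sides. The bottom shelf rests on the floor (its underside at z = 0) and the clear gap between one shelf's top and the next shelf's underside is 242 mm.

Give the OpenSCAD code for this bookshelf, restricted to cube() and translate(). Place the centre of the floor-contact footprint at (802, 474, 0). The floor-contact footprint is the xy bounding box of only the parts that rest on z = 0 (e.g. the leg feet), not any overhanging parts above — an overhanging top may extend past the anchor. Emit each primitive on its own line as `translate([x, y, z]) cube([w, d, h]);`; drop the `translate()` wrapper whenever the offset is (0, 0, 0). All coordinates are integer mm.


translate([380, 359, 0]) cube([20, 230, 1196]);
translate([1204, 359, 0]) cube([20, 230, 1196]);
translate([400, 359, 0]) cube([804, 230, 24]);
translate([400, 359, 266]) cube([804, 230, 24]);
translate([400, 359, 532]) cube([804, 230, 24]);
translate([400, 359, 798]) cube([804, 230, 24]);
translate([400, 359, 1064]) cube([804, 230, 24]);


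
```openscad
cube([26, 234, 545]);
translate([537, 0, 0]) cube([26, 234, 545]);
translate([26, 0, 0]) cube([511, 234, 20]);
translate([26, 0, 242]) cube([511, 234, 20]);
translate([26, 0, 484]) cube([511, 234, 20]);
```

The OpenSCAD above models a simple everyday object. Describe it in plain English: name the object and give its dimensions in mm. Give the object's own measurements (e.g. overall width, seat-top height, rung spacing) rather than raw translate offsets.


An open bookshelf. Two side panels, each 26 mm thick, 234 mm deep and 545 mm tall, stand 563 mm apart (outside-to-outside). Between them sit 3 shelves, each 20 mm thick and 234 mm deep, spanning the full gap between the sides. The bottom shelf rests on the floor (its underside at z = 0) and the clear gap between one shelf's top and the next shelf's underside is 222 mm.


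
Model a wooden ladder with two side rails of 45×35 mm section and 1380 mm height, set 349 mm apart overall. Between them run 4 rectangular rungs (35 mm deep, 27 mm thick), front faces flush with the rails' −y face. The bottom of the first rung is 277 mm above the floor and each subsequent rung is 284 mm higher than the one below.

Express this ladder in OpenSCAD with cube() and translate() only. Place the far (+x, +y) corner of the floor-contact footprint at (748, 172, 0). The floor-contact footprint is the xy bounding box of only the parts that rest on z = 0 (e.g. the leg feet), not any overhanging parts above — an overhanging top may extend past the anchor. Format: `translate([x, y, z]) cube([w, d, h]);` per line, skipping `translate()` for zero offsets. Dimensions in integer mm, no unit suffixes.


translate([399, 137, 0]) cube([45, 35, 1380]);
translate([703, 137, 0]) cube([45, 35, 1380]);
translate([444, 137, 277]) cube([259, 35, 27]);
translate([444, 137, 561]) cube([259, 35, 27]);
translate([444, 137, 845]) cube([259, 35, 27]);
translate([444, 137, 1129]) cube([259, 35, 27]);


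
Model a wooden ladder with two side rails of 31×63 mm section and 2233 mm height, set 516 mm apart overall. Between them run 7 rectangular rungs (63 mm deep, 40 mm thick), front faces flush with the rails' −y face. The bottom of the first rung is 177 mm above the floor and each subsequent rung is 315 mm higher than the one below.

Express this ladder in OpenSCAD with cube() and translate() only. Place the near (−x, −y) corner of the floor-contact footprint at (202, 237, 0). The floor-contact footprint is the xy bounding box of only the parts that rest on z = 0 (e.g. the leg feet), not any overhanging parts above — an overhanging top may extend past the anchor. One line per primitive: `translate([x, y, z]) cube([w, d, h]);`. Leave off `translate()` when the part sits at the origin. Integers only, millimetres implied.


translate([202, 237, 0]) cube([31, 63, 2233]);
translate([687, 237, 0]) cube([31, 63, 2233]);
translate([233, 237, 177]) cube([454, 63, 40]);
translate([233, 237, 492]) cube([454, 63, 40]);
translate([233, 237, 807]) cube([454, 63, 40]);
translate([233, 237, 1122]) cube([454, 63, 40]);
translate([233, 237, 1437]) cube([454, 63, 40]);
translate([233, 237, 1752]) cube([454, 63, 40]);
translate([233, 237, 2067]) cube([454, 63, 40]);


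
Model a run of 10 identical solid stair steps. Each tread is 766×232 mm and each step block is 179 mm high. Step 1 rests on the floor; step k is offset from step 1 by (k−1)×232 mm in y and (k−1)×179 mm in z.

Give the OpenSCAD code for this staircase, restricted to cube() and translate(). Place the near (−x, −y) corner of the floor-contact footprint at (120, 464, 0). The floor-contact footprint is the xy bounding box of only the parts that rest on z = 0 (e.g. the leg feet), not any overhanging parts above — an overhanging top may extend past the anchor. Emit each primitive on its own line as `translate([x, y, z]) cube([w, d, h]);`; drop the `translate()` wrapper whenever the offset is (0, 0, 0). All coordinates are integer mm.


translate([120, 464, 0]) cube([766, 232, 179]);
translate([120, 696, 179]) cube([766, 232, 179]);
translate([120, 928, 358]) cube([766, 232, 179]);
translate([120, 1160, 537]) cube([766, 232, 179]);
translate([120, 1392, 716]) cube([766, 232, 179]);
translate([120, 1624, 895]) cube([766, 232, 179]);
translate([120, 1856, 1074]) cube([766, 232, 179]);
translate([120, 2088, 1253]) cube([766, 232, 179]);
translate([120, 2320, 1432]) cube([766, 232, 179]);
translate([120, 2552, 1611]) cube([766, 232, 179]);


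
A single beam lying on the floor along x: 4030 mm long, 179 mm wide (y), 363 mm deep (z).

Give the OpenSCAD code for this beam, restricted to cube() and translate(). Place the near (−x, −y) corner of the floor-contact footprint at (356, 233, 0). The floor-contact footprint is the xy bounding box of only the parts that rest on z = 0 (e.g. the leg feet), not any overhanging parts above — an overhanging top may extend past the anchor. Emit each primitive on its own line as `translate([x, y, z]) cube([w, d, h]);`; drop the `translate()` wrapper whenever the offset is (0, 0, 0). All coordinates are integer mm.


translate([356, 233, 0]) cube([4030, 179, 363]);


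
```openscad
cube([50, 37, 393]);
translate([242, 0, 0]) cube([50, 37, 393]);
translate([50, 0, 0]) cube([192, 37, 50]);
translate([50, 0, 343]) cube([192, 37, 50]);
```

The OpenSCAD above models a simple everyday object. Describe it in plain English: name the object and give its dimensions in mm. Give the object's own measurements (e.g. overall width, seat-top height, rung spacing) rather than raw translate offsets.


A rectangular picture frame lying in the x–z plane (depth along y). The opening is 192 mm wide (x) by 293 mm tall (z), surrounded by a border 50 mm wide on all four sides. The frame is 37 mm deep and is made of two full-height vertical stiles with two horizontal rails fitted between them.


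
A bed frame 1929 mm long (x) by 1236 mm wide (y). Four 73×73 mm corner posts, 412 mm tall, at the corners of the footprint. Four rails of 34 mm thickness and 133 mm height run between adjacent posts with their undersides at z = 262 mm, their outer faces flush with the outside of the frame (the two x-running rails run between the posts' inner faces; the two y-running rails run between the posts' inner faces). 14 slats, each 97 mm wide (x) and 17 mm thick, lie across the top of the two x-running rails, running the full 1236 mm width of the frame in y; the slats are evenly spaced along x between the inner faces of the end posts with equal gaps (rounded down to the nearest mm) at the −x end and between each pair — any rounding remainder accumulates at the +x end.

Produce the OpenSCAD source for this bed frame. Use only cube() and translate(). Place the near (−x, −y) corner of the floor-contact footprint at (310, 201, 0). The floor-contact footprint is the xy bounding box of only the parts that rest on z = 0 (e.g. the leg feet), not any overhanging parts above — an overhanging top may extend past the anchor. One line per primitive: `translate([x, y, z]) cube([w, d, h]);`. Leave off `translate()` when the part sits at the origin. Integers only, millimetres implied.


translate([310, 201, 0]) cube([73, 73, 412]);
translate([310, 1364, 0]) cube([73, 73, 412]);
translate([2166, 201, 0]) cube([73, 73, 412]);
translate([2166, 1364, 0]) cube([73, 73, 412]);
translate([383, 201, 262]) cube([1783, 34, 133]);
translate([383, 1403, 262]) cube([1783, 34, 133]);
translate([310, 274, 262]) cube([34, 1090, 133]);
translate([2205, 274, 262]) cube([34, 1090, 133]);
translate([411, 201, 395]) cube([97, 1236, 17]);
translate([536, 201, 395]) cube([97, 1236, 17]);
translate([661, 201, 395]) cube([97, 1236, 17]);
translate([786, 201, 395]) cube([97, 1236, 17]);
translate([911, 201, 395]) cube([97, 1236, 17]);
translate([1036, 201, 395]) cube([97, 1236, 17]);
translate([1161, 201, 395]) cube([97, 1236, 17]);
translate([1286, 201, 395]) cube([97, 1236, 17]);
translate([1411, 201, 395]) cube([97, 1236, 17]);
translate([1536, 201, 395]) cube([97, 1236, 17]);
translate([1661, 201, 395]) cube([97, 1236, 17]);
translate([1786, 201, 395]) cube([97, 1236, 17]);
translate([1911, 201, 395]) cube([97, 1236, 17]);
translate([2036, 201, 395]) cube([97, 1236, 17]);


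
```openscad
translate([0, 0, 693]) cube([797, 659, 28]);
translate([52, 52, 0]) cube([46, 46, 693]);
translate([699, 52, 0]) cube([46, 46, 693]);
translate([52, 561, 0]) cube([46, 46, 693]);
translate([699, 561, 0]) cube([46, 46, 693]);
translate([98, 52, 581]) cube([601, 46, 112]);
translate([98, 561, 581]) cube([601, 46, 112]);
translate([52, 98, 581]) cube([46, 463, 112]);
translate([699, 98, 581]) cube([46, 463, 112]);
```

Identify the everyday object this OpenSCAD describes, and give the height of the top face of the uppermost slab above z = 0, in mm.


A table. The table height is 721 mm.

A 797×659×28 slab sits at z = 693 on four 46 mm square posts — a table. The top surface is at 693 + 28 = 721 mm.


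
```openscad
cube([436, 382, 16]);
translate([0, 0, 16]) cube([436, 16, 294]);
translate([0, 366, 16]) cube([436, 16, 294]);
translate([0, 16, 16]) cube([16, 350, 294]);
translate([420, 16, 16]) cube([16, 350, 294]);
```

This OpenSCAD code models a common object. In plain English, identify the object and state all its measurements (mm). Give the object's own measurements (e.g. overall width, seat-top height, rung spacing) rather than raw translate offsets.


An open-topped rectangular box: outside dimensions 436×382×310 mm, with a uniform wall and base thickness of 16 mm. The base is a full 436×382 slab on the floor; four walls sit on top of the base. The front and back walls (the −y and +y sides) span the full width; the two side walls fit between them.


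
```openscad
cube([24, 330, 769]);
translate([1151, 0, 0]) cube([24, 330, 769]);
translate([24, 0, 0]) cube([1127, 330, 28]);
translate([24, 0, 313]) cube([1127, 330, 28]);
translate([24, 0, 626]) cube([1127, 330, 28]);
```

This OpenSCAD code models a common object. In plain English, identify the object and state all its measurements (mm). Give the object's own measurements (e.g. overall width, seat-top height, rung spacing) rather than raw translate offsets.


An open bookshelf. Two side panels, each 24 mm thick, 330 mm deep and 769 mm tall, stand 1175 mm apart (outside-to-outside). Between them sit 3 shelves, each 28 mm thick and 330 mm deep, spanning the full gap between the sides. The bottom shelf rests on the floor (its underside at z = 0) and the clear gap between one shelf's top and the next shelf's underside is 285 mm.


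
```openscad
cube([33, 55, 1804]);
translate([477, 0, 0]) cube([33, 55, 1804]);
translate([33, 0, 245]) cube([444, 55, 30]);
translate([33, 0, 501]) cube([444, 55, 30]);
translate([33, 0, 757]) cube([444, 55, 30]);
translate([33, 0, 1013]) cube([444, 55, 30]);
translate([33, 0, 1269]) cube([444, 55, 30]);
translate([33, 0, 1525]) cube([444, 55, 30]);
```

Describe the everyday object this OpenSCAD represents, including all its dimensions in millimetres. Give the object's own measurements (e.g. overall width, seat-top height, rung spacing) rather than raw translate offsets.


A straight ladder. Two 33×55 mm vertical rails, 1804 mm tall, stand 510 mm apart (outside-to-outside) with their front faces coplanar on the −y side. 6 rungs, each 55 mm deep and 30 mm tall, span between the inner faces of the rails, front faces flush with the rails. The lowest rung's underside is at z = 245 mm and rungs are spaced 256 mm apart (underside to underside).


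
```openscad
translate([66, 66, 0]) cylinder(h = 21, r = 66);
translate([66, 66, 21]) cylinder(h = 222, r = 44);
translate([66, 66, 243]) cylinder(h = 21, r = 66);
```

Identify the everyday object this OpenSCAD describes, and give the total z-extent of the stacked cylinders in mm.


A spool. The overall height is 264 mm.

Three coaxial cylinders, large–small–large — a spool. Two 21 mm flanges and a 222 mm core give 21 + 222 + 21 = 264 mm.


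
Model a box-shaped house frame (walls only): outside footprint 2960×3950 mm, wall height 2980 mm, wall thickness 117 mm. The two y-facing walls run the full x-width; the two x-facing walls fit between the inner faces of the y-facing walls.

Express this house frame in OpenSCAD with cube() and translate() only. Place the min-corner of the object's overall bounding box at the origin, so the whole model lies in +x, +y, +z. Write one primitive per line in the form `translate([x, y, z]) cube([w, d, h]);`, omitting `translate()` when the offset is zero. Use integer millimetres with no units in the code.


cube([2960, 117, 2980]);
translate([0, 3833, 0]) cube([2960, 117, 2980]);
translate([0, 117, 0]) cube([117, 3716, 2980]);
translate([2843, 117, 0]) cube([117, 3716, 2980]);


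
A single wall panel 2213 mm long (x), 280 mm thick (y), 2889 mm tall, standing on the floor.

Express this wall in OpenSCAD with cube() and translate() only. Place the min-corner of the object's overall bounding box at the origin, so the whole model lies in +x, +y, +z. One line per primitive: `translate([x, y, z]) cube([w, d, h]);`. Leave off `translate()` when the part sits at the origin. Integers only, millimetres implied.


cube([2213, 280, 2889]);


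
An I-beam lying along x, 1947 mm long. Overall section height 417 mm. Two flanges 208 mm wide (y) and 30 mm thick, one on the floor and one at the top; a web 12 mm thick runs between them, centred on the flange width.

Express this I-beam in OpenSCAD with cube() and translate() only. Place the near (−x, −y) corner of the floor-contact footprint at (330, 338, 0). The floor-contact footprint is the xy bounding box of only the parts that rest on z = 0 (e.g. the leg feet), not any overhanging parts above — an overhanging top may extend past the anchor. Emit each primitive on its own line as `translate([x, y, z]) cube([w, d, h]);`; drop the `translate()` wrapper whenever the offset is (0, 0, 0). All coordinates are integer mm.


translate([330, 338, 0]) cube([1947, 208, 30]);
translate([330, 436, 30]) cube([1947, 12, 357]);
translate([330, 338, 387]) cube([1947, 208, 30]);


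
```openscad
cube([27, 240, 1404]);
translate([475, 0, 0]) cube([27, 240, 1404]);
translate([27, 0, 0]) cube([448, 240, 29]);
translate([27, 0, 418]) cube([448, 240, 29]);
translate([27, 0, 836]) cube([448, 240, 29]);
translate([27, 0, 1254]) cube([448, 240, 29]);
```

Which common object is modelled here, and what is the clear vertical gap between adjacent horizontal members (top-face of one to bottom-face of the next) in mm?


A bookshelf. The clear shelf gap is 389 mm.

Two tall side panels with 4 horizontal boards between them — a bookshelf. The first two shelf undersides are at z = 0 and z = 418; with shelf thickness 29, the clear gap is 418 − 0 − 29 = 389 mm.


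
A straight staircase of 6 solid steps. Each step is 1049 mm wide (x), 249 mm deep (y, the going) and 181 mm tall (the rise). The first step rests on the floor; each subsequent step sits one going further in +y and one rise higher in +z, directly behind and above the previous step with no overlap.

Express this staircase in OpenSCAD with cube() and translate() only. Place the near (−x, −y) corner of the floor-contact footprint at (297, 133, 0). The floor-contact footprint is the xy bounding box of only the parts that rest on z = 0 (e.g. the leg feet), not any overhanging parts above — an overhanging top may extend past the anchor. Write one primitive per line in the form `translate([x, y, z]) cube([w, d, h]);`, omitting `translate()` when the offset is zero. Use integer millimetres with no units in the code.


translate([297, 133, 0]) cube([1049, 249, 181]);
translate([297, 382, 181]) cube([1049, 249, 181]);
translate([297, 631, 362]) cube([1049, 249, 181]);
translate([297, 880, 543]) cube([1049, 249, 181]);
translate([297, 1129, 724]) cube([1049, 249, 181]);
translate([297, 1378, 905]) cube([1049, 249, 181]);


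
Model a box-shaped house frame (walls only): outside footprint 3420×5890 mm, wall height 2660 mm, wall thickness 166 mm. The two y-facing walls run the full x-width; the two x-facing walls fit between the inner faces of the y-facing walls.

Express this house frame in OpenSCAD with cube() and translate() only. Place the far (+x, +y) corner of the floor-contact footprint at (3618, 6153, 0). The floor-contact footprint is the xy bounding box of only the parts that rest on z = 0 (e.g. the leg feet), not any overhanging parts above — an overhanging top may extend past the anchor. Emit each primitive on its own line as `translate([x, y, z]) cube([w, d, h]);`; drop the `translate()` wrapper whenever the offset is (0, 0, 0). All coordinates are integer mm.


translate([198, 263, 0]) cube([3420, 166, 2660]);
translate([198, 5987, 0]) cube([3420, 166, 2660]);
translate([198, 429, 0]) cube([166, 5558, 2660]);
translate([3452, 429, 0]) cube([166, 5558, 2660]);


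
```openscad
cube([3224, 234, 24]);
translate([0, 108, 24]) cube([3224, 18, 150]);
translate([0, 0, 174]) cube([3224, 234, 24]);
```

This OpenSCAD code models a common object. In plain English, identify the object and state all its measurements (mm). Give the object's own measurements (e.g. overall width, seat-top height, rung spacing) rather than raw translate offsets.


An I-beam lying along x, 3224 mm long. Overall section height 198 mm. Two flanges 234 mm wide (y) and 24 mm thick, one on the floor and one at the top; a web 18 mm thick runs between them, centred on the flange width.


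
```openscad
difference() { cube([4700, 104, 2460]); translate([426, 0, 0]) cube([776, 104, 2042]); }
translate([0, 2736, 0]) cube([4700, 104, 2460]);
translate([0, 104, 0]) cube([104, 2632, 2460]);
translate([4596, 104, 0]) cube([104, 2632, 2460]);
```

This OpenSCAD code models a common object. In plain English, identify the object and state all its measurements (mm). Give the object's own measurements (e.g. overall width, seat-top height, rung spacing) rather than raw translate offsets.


A single room: four walls, each 2460 mm tall and 104 mm thick, enclosing an outside footprint 4700×2840 mm (x × y), no floor or roof. The front and back walls (−y and +y sides) run the full x-width; the side walls fit between their inner faces. A door opening 776 mm wide and 2042 mm tall is cut through the front wall from the floor up, its −x edge 426 mm from the wall's −x end.


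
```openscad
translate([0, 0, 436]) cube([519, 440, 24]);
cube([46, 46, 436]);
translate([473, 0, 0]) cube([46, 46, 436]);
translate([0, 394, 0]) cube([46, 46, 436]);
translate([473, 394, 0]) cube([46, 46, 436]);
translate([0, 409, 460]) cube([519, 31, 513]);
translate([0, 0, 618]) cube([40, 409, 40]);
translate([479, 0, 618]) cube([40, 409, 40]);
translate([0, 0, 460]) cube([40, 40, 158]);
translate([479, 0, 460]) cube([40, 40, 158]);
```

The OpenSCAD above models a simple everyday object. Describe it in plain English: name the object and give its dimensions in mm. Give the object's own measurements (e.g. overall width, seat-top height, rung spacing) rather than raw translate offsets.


A chair. The seat is a 519×440×24 mm slab with its top at z = 460 mm, on four 46×46 mm corner legs (flush with the seat edges, standing on z = 0). A flat backrest 31 mm thick, 513 mm tall, spans the full seat width and rises from the seat top along its +y edge, rear face flush with the rear of the seat. Two armrests of 40×40 mm section run along each side from the seat's front edge to the front of the backrest, top faces 198 mm above the seat top and outer faces flush with the seat's x-edges; a 40×40 mm post under the front of each armrest stands on the seat at the front corner.


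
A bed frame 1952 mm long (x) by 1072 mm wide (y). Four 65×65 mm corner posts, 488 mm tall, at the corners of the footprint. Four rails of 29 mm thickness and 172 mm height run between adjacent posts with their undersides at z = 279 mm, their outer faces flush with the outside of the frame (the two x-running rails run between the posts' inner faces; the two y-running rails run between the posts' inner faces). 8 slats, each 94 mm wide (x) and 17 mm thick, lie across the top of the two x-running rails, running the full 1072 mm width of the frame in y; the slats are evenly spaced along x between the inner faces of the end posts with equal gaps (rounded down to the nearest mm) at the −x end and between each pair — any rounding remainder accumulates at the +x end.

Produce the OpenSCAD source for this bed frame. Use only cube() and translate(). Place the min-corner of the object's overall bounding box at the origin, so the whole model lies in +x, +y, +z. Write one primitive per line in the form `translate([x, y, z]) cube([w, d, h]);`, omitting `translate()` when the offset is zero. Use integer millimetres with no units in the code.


cube([65, 65, 488]);
translate([0, 1007, 0]) cube([65, 65, 488]);
translate([1887, 0, 0]) cube([65, 65, 488]);
translate([1887, 1007, 0]) cube([65, 65, 488]);
translate([65, 0, 279]) cube([1822, 29, 172]);
translate([65, 1043, 279]) cube([1822, 29, 172]);
translate([0, 65, 279]) cube([29, 942, 172]);
translate([1923, 65, 279]) cube([29, 942, 172]);
translate([183, 0, 451]) cube([94, 1072, 17]);
translate([395, 0, 451]) cube([94, 1072, 17]);
translate([607, 0, 451]) cube([94, 1072, 17]);
translate([819, 0, 451]) cube([94, 1072, 17]);
translate([1031, 0, 451]) cube([94, 1072, 17]);
translate([1243, 0, 451]) cube([94, 1072, 17]);
translate([1455, 0, 451]) cube([94, 1072, 17]);
translate([1667, 0, 451]) cube([94, 1072, 17]);


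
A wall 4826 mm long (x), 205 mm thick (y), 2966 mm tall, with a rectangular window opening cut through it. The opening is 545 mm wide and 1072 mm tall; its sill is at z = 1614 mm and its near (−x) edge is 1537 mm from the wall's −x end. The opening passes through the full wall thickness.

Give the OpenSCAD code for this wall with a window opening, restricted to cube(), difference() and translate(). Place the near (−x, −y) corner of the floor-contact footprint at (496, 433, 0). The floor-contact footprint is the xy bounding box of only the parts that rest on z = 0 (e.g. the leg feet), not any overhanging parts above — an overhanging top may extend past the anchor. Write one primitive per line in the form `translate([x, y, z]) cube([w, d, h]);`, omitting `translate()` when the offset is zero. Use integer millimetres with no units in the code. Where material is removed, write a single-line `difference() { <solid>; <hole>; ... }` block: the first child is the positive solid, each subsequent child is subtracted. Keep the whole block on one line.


difference() { translate([496, 433, 0]) cube([4826, 205, 2966]); translate([2033, 433, 1614]) cube([545, 205, 1072]); }


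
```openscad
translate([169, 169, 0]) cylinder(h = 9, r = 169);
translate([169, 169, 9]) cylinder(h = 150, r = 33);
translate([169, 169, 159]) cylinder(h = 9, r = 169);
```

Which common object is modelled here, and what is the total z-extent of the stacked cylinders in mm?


A spool. The overall height is 168 mm.

Three coaxial cylinders, large–small–large — a spool. Two 9 mm flanges and a 150 mm core give 9 + 150 + 9 = 168 mm.


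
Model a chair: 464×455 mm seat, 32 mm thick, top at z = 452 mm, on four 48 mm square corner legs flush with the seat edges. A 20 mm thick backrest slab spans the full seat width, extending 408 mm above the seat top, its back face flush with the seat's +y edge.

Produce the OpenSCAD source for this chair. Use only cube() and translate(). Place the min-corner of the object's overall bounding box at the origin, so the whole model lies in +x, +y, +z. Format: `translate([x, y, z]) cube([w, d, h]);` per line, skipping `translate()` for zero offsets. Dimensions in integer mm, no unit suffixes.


translate([0, 0, 420]) cube([464, 455, 32]);
cube([48, 48, 420]);
translate([416, 0, 0]) cube([48, 48, 420]);
translate([0, 407, 0]) cube([48, 48, 420]);
translate([416, 407, 0]) cube([48, 48, 420]);
translate([0, 435, 452]) cube([464, 20, 408]);


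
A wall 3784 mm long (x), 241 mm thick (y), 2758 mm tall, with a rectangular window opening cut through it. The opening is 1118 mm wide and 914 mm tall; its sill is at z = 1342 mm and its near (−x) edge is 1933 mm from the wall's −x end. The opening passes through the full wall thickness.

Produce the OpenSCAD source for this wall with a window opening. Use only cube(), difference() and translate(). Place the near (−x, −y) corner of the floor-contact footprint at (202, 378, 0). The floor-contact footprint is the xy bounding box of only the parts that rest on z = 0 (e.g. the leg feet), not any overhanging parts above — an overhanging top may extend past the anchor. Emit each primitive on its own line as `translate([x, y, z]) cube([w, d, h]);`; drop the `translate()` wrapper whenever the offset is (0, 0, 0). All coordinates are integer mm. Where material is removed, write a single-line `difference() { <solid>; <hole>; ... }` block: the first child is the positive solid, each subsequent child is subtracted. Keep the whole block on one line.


difference() { translate([202, 378, 0]) cube([3784, 241, 2758]); translate([2135, 378, 1342]) cube([1118, 241, 914]); }


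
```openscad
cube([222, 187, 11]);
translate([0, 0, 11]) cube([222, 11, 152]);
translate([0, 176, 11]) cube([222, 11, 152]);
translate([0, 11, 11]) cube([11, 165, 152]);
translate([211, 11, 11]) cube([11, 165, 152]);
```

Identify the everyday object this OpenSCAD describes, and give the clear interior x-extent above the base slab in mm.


An open box. The internal width is 200 mm.

A 222×187 base slab with four walls standing on it — an open box. The base is 222 mm wide and the walls are 11 mm thick, so the internal width is 222 − 2 × 11 = 200 mm.


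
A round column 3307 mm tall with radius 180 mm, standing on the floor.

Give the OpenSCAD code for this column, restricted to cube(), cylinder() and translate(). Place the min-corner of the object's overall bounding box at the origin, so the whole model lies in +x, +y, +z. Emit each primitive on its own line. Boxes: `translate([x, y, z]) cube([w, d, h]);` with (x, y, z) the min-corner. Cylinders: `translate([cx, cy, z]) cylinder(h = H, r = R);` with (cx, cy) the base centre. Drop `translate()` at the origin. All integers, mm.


translate([180, 180, 0]) cylinder(h = 3307, r = 180);


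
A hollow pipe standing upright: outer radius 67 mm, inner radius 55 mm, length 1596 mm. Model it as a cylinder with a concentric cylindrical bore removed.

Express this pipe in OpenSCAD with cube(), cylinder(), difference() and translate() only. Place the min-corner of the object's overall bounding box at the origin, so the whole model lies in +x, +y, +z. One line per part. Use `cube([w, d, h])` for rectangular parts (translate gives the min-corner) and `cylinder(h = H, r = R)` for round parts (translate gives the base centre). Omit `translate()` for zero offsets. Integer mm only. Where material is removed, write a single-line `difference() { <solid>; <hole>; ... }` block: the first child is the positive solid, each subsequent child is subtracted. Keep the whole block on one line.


difference() { translate([67, 67, 0]) cylinder(h = 1596, r = 67); translate([67, 67, 0]) cylinder(h = 1596, r = 55); }


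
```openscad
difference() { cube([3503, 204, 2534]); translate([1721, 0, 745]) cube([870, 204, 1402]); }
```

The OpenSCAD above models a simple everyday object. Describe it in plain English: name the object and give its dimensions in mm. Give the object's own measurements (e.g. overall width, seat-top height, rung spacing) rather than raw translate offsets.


A wall 3503 mm long (x), 204 mm thick (y), 2534 mm tall, with a rectangular window opening cut through it. The opening is 870 mm wide and 1402 mm tall; its sill is at z = 745 mm and its near (−x) edge is 1721 mm from the wall's −x end. The opening passes through the full wall thickness.


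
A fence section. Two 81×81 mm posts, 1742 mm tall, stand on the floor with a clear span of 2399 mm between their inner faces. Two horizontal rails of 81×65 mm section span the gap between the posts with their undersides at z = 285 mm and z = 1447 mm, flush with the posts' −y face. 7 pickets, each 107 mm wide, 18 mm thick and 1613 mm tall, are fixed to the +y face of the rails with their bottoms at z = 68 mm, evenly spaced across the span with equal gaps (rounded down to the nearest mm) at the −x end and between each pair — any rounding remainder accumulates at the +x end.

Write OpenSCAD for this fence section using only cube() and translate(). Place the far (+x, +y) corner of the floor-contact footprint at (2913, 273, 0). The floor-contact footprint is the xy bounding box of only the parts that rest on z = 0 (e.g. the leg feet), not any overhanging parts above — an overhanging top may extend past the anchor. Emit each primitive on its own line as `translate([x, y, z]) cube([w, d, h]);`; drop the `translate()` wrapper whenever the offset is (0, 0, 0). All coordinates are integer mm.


translate([352, 192, 0]) cube([81, 81, 1742]);
translate([2832, 192, 0]) cube([81, 81, 1742]);
translate([433, 192, 285]) cube([2399, 81, 65]);
translate([433, 192, 1447]) cube([2399, 81, 65]);
translate([639, 273, 68]) cube([107, 18, 1613]);
translate([952, 273, 68]) cube([107, 18, 1613]);
translate([1265, 273, 68]) cube([107, 18, 1613]);
translate([1578, 273, 68]) cube([107, 18, 1613]);
translate([1891, 273, 68]) cube([107, 18, 1613]);
translate([2204, 273, 68]) cube([107, 18, 1613]);
translate([2517, 273, 68]) cube([107, 18, 1613]);


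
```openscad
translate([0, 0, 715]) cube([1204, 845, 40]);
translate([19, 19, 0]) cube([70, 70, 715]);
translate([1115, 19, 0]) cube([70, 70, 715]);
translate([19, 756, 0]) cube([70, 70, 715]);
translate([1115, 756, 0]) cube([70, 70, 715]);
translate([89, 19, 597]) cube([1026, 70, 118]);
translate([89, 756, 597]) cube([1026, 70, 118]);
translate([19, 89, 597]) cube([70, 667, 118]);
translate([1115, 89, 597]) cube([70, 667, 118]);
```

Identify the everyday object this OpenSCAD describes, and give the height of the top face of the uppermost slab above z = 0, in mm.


A table. The table height is 755 mm.

A 1204×845×40 slab sits at z = 715 on four 70 mm square posts — a table. The top surface is at 715 + 40 = 755 mm.


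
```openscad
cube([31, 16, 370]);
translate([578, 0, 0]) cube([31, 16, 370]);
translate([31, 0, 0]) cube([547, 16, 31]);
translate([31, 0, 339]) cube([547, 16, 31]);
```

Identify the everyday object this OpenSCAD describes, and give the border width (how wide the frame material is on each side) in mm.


A picture frame. The border width is 31 mm.

Four thin pieces enclosing a rectangular opening — a picture frame. The two full-height stiles are 370 mm tall; the top rail sits at z = 339 and is 31 mm tall, so the border above the opening is 370 − 339 = 31 mm, matching the stile x-width.


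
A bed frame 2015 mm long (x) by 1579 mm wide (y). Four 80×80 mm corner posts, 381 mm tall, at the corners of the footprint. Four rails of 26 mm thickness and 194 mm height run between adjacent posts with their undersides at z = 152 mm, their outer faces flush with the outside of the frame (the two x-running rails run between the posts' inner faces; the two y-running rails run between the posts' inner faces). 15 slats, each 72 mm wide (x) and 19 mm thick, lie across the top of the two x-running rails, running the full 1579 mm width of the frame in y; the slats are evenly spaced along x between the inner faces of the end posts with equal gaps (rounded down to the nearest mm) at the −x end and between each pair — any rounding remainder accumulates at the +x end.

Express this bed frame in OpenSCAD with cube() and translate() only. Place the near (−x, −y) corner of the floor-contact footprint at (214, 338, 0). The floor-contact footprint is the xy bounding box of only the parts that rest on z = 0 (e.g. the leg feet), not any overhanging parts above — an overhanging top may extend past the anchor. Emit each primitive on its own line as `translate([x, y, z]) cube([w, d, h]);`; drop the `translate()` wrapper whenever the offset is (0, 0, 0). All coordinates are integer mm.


translate([214, 338, 0]) cube([80, 80, 381]);
translate([214, 1837, 0]) cube([80, 80, 381]);
translate([2149, 338, 0]) cube([80, 80, 381]);
translate([2149, 1837, 0]) cube([80, 80, 381]);
translate([294, 338, 152]) cube([1855, 26, 194]);
translate([294, 1891, 152]) cube([1855, 26, 194]);
translate([214, 418, 152]) cube([26, 1419, 194]);
translate([2203, 418, 152]) cube([26, 1419, 194]);
translate([342, 338, 346]) cube([72, 1579, 19]);
translate([462, 338, 346]) cube([72, 1579, 19]);
translate([582, 338, 346]) cube([72, 1579, 19]);
translate([702, 338, 346]) cube([72, 1579, 19]);
translate([822, 338, 346]) cube([72, 1579, 19]);
translate([942, 338, 346]) cube([72, 1579, 19]);
translate([1062, 338, 346]) cube([72, 1579, 19]);
translate([1182, 338, 346]) cube([72, 1579, 19]);
translate([1302, 338, 346]) cube([72, 1579, 19]);
translate([1422, 338, 346]) cube([72, 1579, 19]);
translate([1542, 338, 346]) cube([72, 1579, 19]);
translate([1662, 338, 346]) cube([72, 1579, 19]);
translate([1782, 338, 346]) cube([72, 1579, 19]);
translate([1902, 338, 346]) cube([72, 1579, 19]);
translate([2022, 338, 346]) cube([72, 1579, 19]);


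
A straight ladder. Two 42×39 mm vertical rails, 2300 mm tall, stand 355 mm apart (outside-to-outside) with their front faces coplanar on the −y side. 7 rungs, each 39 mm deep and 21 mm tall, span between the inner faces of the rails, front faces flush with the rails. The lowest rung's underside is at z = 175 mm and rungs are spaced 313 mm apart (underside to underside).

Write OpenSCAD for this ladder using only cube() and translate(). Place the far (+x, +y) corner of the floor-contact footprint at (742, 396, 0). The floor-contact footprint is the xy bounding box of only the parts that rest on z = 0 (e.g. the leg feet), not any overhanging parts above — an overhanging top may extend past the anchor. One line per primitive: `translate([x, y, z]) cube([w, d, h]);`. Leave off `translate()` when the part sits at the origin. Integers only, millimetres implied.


translate([387, 357, 0]) cube([42, 39, 2300]);
translate([700, 357, 0]) cube([42, 39, 2300]);
translate([429, 357, 175]) cube([271, 39, 21]);
translate([429, 357, 488]) cube([271, 39, 21]);
translate([429, 357, 801]) cube([271, 39, 21]);
translate([429, 357, 1114]) cube([271, 39, 21]);
translate([429, 357, 1427]) cube([271, 39, 21]);
translate([429, 357, 1740]) cube([271, 39, 21]);
translate([429, 357, 2053]) cube([271, 39, 21]);


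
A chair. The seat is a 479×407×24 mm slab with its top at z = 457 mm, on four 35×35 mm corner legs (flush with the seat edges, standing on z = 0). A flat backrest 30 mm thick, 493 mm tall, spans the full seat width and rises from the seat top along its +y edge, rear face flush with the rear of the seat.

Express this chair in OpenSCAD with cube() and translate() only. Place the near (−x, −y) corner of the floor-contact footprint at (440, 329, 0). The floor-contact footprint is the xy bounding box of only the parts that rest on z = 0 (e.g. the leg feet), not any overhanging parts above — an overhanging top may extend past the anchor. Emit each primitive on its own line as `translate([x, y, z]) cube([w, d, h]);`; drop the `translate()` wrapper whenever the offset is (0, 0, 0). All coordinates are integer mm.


translate([440, 329, 433]) cube([479, 407, 24]);
translate([440, 329, 0]) cube([35, 35, 433]);
translate([884, 329, 0]) cube([35, 35, 433]);
translate([440, 701, 0]) cube([35, 35, 433]);
translate([884, 701, 0]) cube([35, 35, 433]);
translate([440, 706, 457]) cube([479, 30, 493]);
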